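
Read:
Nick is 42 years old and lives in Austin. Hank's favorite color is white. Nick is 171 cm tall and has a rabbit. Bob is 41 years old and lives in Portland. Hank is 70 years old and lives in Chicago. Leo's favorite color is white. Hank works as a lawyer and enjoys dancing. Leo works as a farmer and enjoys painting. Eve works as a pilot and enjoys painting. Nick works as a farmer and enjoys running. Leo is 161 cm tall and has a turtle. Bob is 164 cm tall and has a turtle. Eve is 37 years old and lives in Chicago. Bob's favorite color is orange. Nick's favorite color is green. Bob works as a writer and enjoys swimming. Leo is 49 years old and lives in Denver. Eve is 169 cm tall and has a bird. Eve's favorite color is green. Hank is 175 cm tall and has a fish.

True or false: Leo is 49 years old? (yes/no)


Leo is actually 49. yes

yes


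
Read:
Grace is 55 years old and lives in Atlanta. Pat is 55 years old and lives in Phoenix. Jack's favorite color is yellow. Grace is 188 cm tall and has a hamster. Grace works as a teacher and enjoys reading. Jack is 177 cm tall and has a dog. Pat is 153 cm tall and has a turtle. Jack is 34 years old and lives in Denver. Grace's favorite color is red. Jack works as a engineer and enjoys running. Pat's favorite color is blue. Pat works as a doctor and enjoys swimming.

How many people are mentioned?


People: Grace, Pat, Jack. Count = 3

3


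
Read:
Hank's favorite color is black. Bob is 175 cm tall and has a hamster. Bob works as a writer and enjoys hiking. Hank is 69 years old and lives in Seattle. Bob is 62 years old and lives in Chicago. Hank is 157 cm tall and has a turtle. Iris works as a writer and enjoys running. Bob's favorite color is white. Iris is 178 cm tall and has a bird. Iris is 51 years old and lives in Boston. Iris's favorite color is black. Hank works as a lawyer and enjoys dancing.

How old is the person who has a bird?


Person with bird is Iris, age 51

51


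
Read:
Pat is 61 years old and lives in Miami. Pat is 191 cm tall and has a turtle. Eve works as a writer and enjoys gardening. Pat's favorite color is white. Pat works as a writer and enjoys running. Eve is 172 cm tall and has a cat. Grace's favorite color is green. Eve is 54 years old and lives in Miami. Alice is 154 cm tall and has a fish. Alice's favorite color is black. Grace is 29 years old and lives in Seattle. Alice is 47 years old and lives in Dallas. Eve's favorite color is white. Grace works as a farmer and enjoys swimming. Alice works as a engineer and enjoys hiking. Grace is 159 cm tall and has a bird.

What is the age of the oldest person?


Oldest: Pat at 61

61


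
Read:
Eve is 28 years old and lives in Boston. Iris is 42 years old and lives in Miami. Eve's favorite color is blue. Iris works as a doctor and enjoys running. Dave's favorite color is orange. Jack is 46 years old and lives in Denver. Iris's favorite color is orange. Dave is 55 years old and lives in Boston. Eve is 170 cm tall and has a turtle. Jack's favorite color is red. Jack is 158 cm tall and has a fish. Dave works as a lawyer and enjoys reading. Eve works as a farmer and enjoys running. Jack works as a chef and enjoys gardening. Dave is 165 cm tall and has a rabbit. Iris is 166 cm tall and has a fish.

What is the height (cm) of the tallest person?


Tallest: Eve at 170 cm

170


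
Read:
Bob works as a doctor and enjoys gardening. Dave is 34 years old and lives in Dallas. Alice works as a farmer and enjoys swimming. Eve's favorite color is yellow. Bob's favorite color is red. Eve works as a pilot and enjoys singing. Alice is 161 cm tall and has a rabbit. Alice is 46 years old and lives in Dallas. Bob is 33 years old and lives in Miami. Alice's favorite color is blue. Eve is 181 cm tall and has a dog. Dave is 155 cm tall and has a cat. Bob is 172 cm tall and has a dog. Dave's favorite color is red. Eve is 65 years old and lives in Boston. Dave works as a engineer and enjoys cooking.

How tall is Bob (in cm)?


Bob is 172 cm tall

172


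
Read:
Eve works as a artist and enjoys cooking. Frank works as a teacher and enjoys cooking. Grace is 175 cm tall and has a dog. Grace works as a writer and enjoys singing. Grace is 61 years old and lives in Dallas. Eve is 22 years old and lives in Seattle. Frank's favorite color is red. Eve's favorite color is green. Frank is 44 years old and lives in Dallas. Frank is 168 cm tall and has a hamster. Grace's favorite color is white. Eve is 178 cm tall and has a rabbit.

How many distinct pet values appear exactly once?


Unique pet values: 3

3


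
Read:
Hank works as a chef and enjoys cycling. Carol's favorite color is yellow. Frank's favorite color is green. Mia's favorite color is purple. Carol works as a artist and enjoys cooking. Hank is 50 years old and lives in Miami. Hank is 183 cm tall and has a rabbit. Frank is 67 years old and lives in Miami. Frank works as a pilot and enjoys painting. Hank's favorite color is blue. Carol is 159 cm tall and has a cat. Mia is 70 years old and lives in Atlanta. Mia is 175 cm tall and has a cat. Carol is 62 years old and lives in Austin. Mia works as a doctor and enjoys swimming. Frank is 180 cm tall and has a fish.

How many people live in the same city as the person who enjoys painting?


Person with hobby painting is Frank, city Miami. Count = 2

2


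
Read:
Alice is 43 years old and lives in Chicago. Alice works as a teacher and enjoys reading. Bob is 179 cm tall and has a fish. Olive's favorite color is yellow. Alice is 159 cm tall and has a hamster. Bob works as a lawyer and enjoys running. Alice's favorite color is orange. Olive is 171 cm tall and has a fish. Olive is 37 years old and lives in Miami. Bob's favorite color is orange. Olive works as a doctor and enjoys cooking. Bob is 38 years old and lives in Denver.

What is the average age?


Sum=118, n=3, avg=39.33

39.33


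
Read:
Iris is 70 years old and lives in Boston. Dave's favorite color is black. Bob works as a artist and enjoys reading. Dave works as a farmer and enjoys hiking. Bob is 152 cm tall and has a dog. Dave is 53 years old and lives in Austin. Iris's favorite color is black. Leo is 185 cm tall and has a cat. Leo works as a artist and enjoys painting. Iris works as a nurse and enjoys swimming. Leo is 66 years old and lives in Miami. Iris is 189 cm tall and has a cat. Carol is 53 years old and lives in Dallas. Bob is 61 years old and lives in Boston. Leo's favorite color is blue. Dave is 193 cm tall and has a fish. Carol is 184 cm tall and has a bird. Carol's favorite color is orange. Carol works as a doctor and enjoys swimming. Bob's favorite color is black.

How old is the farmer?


The farmer is Dave, age 53

53


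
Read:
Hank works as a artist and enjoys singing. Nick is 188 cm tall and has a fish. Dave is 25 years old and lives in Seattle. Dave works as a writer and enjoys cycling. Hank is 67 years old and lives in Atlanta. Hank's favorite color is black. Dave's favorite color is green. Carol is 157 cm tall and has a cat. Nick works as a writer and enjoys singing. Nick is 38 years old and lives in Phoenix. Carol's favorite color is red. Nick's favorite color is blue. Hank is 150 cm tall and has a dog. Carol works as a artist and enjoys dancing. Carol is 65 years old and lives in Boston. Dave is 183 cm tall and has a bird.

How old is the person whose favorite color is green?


Person with favorite color=green is Dave, age 25

25


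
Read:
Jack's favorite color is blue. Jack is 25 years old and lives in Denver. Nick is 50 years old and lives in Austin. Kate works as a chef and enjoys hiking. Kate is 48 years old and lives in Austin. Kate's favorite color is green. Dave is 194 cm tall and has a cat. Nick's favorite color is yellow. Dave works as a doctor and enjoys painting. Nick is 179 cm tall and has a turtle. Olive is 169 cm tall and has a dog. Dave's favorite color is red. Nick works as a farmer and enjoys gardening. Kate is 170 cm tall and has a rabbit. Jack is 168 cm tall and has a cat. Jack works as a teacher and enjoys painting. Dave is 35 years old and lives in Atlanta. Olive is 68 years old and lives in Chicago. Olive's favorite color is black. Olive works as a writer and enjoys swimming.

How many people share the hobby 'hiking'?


Count: 1

1


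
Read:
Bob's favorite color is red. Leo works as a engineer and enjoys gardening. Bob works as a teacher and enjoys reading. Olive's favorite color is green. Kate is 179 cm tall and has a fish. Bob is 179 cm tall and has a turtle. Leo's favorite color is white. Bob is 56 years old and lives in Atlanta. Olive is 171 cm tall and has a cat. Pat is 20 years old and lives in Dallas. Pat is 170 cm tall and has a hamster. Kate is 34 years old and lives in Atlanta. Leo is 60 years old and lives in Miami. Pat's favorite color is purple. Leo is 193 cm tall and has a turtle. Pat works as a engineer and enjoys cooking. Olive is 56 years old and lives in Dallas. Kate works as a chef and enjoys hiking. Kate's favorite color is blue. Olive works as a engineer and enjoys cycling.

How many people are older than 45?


Filter: 3

3


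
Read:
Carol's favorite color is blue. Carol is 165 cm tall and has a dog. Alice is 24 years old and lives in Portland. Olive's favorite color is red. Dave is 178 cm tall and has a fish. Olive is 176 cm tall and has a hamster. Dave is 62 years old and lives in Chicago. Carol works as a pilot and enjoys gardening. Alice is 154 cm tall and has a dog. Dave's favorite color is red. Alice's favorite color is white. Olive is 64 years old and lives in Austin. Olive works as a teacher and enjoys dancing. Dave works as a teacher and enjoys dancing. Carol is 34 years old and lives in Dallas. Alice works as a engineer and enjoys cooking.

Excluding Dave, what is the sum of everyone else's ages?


Sum (excluding Dave): 122

122


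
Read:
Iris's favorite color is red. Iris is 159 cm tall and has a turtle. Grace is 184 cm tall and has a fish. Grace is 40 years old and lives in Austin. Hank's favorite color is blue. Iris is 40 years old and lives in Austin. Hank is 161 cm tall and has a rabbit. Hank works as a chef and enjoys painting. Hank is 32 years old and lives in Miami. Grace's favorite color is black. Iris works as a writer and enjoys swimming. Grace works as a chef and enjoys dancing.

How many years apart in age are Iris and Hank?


40 vs 32, diff = 8

8


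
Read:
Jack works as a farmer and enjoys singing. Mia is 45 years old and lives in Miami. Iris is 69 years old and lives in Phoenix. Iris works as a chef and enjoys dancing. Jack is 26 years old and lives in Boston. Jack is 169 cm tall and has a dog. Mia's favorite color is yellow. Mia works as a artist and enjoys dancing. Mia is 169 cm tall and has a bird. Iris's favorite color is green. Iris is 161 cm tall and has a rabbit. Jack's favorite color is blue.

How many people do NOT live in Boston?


Not in Boston: 2

2


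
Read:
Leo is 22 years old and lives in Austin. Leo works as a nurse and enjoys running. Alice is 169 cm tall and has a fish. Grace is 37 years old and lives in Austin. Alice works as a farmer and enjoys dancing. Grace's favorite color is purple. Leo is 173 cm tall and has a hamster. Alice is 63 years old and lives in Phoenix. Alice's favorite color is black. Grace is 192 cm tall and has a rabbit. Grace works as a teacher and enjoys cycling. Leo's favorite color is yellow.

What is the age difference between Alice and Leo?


|63 - 22| = 41

41


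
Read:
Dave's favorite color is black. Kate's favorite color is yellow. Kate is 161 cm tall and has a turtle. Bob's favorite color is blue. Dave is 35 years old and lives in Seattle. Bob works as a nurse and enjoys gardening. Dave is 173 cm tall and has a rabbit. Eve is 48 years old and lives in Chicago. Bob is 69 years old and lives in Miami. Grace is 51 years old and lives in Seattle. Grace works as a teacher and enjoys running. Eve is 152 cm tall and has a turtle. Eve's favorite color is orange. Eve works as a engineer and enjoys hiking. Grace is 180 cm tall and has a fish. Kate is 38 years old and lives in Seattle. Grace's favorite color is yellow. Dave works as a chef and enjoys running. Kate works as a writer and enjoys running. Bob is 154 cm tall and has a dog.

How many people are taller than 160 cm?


Taller than 160: 3

3


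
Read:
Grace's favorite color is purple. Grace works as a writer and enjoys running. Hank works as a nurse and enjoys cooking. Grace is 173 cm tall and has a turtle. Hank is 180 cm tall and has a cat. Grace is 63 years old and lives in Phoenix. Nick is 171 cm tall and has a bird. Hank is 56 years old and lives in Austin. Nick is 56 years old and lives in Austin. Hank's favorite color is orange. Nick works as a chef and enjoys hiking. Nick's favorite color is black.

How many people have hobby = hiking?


Count: 1

1


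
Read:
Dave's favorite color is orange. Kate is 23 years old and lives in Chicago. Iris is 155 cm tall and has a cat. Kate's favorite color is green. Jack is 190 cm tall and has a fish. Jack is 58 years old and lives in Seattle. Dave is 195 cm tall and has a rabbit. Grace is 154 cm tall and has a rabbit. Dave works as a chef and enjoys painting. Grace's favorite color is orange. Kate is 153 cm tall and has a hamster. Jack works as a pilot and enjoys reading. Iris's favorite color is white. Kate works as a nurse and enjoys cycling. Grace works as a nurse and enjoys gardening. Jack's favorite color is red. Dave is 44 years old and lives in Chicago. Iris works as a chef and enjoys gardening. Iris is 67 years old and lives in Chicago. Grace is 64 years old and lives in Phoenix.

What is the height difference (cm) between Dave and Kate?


|195 - 153| = 42

42


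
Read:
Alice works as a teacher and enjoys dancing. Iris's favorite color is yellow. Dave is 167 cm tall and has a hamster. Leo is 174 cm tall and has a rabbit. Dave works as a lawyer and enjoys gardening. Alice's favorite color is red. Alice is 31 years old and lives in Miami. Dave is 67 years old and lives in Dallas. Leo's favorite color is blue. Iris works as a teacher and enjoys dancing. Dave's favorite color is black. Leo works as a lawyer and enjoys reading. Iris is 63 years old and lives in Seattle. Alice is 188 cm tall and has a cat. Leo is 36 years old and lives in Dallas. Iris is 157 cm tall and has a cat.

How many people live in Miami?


Count in Miami: 1

1


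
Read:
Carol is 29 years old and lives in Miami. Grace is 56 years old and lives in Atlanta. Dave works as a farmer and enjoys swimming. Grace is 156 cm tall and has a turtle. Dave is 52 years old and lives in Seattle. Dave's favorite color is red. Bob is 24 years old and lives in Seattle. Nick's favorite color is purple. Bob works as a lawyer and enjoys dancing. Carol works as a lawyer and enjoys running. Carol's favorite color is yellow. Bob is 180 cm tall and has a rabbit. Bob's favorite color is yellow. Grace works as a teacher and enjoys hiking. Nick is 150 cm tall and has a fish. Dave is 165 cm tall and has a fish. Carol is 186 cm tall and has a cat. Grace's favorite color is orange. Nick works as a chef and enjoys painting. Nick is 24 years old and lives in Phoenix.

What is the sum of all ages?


29+24+24+56+52 = 185

185


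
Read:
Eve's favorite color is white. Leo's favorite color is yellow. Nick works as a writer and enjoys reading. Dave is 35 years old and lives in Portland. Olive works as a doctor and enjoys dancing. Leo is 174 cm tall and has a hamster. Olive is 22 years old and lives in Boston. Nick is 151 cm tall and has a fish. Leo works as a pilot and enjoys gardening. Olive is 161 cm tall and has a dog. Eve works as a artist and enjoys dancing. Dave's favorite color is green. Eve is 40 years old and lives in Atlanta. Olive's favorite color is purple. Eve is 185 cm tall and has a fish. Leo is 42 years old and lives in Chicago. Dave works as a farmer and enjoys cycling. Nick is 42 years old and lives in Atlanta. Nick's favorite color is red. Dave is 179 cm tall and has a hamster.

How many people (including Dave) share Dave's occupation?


Dave is a farmer. Count = 1

1


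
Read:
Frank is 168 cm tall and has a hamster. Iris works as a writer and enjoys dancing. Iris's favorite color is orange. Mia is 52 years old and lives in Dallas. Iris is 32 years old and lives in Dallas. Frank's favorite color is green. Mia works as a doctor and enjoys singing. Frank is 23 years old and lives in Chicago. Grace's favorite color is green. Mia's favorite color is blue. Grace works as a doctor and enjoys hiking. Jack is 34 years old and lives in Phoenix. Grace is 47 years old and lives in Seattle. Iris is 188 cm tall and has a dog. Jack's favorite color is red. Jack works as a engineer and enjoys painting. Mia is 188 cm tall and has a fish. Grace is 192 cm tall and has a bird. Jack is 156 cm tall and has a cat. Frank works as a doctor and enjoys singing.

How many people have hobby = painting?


Count: 1

1


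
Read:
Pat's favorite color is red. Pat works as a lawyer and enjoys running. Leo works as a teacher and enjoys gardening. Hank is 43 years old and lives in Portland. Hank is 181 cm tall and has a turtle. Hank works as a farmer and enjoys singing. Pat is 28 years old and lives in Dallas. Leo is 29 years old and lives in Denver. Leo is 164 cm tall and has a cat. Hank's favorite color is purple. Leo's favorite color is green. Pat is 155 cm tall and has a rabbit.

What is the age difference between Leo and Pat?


|29 - 28| = 1

1


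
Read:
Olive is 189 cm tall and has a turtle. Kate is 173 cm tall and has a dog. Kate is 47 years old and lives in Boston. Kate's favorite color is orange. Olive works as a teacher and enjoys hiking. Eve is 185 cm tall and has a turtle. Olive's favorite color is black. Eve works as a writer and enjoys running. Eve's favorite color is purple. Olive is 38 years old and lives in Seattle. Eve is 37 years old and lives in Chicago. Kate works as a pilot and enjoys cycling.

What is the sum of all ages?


38+47+37 = 122

122


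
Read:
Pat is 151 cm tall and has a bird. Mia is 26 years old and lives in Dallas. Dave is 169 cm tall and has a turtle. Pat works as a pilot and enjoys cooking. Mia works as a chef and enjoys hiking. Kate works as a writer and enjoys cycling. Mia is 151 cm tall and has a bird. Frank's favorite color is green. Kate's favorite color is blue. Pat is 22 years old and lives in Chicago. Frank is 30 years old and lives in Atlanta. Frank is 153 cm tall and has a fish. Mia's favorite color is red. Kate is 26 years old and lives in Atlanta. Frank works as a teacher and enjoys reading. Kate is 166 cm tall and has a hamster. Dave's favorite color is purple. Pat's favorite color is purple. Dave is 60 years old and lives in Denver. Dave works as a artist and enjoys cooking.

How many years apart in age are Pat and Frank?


22 vs 30, diff = 8

8


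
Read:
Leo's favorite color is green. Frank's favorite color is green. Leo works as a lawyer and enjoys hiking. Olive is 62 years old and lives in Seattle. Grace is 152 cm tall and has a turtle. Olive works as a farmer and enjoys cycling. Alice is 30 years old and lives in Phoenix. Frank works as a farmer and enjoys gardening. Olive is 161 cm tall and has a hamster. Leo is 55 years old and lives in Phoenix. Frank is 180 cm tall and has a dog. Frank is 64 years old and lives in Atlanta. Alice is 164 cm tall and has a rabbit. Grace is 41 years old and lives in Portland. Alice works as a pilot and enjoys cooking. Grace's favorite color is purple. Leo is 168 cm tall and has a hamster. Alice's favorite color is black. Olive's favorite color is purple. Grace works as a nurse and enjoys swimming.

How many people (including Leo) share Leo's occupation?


Leo is a lawyer. Count = 1

1


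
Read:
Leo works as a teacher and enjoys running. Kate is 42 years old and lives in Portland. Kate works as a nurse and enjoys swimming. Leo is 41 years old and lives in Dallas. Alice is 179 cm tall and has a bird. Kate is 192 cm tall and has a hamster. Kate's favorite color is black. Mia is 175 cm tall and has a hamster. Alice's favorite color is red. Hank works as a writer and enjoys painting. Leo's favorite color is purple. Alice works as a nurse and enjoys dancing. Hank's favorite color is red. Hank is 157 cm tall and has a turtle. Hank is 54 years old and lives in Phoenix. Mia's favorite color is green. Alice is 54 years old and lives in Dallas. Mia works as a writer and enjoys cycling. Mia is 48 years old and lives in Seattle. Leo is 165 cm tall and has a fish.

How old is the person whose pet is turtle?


Person with pet=turtle is Hank, age 54

54


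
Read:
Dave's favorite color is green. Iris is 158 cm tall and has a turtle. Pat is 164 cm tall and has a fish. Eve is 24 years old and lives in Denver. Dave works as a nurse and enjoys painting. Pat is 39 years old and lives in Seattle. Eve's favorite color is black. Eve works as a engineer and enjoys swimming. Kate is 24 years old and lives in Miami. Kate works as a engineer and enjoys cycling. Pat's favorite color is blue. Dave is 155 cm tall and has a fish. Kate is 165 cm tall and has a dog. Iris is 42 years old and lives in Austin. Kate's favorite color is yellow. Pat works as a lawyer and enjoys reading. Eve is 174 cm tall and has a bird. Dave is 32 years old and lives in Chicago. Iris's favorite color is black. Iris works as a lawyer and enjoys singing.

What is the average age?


Sum=161, n=5, avg=32.2

32.2


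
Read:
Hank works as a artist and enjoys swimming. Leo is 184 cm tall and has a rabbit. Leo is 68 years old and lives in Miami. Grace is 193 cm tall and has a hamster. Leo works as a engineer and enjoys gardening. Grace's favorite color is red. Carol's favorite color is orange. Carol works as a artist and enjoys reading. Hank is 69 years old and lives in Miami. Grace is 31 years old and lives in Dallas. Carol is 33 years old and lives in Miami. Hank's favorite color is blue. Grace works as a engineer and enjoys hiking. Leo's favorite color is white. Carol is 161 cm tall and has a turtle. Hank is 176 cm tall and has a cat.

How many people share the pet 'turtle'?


Count: 1

1


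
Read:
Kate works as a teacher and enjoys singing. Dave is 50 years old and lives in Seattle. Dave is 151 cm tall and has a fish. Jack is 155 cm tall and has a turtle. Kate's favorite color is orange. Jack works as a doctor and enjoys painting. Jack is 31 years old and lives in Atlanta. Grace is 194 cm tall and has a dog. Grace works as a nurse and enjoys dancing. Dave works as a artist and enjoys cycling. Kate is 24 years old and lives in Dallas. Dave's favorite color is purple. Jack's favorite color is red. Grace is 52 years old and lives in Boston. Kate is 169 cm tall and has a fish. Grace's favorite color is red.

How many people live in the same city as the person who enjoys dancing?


Person with hobby dancing is Grace, city Boston. Count = 1

1


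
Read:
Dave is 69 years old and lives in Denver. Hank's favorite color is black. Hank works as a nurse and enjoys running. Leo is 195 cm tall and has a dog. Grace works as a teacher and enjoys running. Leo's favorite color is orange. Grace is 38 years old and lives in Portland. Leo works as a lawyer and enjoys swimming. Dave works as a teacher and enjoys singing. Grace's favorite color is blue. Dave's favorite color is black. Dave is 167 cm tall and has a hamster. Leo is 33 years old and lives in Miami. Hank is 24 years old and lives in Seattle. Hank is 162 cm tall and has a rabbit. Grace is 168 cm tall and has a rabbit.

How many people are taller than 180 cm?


Taller than 180: 1

1


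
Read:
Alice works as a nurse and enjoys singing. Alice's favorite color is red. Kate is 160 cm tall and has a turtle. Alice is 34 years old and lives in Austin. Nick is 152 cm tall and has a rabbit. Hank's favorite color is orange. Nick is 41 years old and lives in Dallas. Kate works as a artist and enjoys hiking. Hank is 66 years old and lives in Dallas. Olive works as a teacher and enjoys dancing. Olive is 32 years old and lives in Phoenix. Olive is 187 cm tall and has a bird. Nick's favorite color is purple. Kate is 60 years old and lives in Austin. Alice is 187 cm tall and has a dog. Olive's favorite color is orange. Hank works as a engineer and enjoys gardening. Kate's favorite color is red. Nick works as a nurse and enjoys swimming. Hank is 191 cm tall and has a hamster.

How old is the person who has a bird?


Person with bird is Olive, age 32

32


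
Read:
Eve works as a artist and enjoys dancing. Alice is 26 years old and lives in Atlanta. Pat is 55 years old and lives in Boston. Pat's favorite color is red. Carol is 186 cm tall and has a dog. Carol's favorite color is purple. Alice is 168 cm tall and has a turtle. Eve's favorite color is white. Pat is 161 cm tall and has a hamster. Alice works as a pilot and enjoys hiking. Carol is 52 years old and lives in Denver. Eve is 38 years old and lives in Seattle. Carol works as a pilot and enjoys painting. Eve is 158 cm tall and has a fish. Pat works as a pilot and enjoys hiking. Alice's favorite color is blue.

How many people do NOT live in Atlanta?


Not in Atlanta: 3

3


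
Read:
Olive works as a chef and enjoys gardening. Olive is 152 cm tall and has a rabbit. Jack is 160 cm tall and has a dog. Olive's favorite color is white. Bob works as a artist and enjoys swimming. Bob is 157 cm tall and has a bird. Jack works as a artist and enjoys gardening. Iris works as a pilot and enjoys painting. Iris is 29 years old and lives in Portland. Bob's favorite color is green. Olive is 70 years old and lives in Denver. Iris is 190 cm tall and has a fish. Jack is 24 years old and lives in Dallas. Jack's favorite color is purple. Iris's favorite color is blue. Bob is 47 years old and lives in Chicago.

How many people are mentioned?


People: Olive, Bob, Jack, Iris. Count = 4

4


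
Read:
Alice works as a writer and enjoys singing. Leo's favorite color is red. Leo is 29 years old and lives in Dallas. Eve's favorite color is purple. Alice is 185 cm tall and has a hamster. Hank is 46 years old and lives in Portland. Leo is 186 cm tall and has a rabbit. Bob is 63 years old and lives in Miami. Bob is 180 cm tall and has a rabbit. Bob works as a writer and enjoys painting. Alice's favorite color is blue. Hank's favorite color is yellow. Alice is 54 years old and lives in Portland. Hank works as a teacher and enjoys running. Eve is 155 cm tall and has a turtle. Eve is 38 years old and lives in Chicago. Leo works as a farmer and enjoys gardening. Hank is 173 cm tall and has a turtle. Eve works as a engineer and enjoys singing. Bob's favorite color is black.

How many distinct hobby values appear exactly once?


Unique hobby values: 3

3


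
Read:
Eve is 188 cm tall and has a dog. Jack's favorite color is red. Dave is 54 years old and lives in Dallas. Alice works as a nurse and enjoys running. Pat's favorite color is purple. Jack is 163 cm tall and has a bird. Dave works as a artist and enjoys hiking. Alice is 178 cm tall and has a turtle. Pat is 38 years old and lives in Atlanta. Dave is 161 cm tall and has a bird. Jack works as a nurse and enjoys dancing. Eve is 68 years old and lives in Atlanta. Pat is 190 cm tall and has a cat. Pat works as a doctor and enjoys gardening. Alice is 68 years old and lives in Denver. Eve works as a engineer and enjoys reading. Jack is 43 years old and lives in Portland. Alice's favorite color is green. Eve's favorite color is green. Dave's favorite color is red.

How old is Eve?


Eve is 68 years old

68


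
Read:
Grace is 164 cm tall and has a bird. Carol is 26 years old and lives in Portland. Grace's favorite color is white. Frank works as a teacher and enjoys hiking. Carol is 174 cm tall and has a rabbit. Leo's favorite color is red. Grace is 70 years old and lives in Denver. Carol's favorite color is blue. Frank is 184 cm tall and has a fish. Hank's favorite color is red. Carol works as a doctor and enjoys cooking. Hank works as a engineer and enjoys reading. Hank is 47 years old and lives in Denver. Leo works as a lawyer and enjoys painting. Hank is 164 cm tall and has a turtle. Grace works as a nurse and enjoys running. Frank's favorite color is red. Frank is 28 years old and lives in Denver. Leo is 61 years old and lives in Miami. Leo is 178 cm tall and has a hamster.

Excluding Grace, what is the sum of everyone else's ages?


Sum (excluding Grace): 162

162


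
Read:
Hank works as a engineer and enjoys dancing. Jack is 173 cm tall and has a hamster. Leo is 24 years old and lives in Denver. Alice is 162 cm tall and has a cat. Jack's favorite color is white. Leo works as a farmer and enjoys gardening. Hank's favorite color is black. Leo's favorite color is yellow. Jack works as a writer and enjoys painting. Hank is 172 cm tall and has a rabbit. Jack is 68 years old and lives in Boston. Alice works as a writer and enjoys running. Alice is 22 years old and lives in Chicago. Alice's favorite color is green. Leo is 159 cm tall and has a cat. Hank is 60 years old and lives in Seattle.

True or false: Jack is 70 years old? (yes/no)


Jack is actually 68. no

no


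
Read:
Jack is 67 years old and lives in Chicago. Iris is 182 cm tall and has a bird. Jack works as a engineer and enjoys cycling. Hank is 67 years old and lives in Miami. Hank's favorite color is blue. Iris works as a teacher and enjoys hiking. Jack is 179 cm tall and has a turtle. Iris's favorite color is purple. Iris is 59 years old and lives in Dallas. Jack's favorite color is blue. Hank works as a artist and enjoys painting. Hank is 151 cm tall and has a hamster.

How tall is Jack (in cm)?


Jack is 179 cm tall

179


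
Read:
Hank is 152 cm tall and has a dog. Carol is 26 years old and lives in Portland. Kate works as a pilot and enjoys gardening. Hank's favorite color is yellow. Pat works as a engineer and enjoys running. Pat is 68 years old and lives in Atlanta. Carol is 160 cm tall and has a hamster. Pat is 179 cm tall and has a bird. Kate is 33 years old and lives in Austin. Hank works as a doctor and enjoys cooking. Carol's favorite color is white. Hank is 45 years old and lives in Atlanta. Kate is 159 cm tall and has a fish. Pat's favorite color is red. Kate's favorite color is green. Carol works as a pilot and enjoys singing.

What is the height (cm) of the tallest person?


Tallest: Pat at 179 cm

179


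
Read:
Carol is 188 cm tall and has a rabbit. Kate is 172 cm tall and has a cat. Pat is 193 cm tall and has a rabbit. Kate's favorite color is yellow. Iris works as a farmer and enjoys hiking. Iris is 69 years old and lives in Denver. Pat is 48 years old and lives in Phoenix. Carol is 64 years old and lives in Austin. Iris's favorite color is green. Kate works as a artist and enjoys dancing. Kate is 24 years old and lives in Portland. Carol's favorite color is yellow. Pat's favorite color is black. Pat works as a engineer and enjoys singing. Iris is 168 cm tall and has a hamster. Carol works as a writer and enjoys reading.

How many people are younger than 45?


Filter: 1

1


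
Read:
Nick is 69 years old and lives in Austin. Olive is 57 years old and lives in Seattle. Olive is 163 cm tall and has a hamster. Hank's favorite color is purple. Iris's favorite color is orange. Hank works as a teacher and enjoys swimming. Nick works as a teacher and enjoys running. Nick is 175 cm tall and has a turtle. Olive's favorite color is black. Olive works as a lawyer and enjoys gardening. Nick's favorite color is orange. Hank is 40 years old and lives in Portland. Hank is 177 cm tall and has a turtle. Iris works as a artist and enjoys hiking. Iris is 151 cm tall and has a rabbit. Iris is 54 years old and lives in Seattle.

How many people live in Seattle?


Count in Seattle: 2

2


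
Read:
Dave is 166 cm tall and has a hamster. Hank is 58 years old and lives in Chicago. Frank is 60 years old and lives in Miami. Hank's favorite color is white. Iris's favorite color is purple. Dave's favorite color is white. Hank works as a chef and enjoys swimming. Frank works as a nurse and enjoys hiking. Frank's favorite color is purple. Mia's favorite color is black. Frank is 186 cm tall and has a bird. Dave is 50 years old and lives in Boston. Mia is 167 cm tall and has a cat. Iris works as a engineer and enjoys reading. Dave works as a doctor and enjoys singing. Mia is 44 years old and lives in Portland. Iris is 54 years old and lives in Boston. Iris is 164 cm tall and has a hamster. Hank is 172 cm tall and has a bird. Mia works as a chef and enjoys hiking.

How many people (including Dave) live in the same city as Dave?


Dave lives in Boston. Count = 2

2


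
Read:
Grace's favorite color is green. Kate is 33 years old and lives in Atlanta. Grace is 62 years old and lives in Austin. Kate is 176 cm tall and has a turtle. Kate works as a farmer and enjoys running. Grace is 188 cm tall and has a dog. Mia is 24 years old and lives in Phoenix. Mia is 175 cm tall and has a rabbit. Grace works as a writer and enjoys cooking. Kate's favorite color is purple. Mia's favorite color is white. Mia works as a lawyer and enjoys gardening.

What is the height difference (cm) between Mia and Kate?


|175 - 176| = 1

1


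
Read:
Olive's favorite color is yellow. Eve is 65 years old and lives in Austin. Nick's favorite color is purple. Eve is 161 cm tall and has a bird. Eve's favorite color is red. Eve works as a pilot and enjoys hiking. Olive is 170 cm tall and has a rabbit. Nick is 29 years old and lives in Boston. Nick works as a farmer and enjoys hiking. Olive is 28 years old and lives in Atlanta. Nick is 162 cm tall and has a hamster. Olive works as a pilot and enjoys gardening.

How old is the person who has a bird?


Person with bird is Eve, age 65

65


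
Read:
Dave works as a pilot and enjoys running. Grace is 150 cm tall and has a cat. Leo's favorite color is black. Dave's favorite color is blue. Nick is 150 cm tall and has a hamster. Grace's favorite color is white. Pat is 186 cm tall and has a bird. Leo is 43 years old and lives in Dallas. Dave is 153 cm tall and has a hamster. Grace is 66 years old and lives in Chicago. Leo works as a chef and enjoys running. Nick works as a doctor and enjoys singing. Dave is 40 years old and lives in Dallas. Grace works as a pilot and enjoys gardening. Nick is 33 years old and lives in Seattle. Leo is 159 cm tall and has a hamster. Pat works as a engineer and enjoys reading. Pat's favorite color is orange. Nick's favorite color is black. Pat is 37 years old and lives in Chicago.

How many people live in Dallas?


Count in Dallas: 2

2


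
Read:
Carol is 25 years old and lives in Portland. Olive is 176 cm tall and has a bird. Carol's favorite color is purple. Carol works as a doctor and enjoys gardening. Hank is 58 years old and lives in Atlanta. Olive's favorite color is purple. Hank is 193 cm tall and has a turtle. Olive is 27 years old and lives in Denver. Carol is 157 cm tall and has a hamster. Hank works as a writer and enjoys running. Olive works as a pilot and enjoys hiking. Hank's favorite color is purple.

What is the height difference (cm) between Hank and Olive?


|193 - 176| = 17

17


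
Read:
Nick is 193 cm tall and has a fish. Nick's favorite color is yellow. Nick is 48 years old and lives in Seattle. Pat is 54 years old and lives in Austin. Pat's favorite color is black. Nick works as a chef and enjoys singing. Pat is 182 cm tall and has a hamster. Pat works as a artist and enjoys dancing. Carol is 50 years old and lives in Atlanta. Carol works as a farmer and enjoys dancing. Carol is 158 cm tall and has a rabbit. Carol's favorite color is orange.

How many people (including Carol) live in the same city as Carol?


Carol lives in Atlanta. Count = 1

1


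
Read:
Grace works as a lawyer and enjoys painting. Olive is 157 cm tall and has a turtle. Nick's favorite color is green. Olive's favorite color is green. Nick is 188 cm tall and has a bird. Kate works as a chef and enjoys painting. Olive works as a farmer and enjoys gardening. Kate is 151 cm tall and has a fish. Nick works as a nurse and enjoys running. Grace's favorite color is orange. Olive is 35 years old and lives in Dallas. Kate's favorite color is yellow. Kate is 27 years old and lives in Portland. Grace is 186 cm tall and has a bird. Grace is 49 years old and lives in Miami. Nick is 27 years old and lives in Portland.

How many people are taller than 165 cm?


Taller than 165: 2

2


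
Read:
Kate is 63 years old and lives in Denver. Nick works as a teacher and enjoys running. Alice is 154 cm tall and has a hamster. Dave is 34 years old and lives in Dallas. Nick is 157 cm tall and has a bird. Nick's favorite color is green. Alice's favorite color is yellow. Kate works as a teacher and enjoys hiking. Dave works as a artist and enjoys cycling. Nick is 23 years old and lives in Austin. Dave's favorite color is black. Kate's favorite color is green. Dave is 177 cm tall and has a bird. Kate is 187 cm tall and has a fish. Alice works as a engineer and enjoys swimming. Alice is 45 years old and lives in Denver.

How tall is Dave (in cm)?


Dave is 177 cm tall

177


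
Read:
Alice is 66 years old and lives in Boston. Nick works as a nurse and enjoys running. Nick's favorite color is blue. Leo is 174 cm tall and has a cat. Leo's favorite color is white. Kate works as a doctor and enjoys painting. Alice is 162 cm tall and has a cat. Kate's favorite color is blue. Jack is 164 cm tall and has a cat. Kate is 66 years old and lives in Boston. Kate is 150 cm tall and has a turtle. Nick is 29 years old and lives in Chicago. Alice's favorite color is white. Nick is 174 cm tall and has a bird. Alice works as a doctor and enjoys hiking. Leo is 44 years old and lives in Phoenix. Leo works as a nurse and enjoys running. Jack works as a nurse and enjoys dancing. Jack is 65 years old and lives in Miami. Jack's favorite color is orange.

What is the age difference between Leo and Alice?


|44 - 66| = 22

22


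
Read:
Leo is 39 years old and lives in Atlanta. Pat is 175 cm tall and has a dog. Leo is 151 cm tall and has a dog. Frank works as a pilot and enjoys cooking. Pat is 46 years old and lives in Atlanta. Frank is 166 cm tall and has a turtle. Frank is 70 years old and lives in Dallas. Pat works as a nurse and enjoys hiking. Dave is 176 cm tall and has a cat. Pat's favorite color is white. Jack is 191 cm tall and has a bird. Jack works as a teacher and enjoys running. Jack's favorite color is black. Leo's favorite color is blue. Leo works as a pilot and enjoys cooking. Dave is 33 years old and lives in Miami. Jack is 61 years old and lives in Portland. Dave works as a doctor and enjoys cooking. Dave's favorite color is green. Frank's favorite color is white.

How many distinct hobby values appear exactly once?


Unique hobby values: 2

2


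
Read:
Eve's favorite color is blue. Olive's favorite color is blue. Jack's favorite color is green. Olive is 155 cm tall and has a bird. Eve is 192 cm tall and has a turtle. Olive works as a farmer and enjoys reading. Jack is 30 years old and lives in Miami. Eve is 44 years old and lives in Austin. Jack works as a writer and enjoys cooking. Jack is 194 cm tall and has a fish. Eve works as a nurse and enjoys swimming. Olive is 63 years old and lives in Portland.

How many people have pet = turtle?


Count: 1

1


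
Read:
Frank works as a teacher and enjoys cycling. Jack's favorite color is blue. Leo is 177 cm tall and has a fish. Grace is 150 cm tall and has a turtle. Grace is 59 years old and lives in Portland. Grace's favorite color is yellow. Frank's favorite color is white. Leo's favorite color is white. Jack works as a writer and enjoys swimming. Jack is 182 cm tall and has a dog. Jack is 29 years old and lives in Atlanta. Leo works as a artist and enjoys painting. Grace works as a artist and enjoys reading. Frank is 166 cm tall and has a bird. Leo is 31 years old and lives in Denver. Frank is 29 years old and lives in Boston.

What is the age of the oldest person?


Oldest: Grace at 59

59


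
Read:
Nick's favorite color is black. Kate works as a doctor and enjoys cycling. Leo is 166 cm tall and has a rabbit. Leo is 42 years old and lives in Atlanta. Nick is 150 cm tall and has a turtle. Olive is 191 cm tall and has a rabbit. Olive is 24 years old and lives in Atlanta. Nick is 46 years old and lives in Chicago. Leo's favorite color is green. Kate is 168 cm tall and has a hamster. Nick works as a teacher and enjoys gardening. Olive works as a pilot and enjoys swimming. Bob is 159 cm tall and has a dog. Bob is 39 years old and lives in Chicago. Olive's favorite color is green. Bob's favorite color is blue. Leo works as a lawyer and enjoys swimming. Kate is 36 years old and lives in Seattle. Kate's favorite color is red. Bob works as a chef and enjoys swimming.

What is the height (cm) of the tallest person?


Tallest: Olive at 191 cm

191
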